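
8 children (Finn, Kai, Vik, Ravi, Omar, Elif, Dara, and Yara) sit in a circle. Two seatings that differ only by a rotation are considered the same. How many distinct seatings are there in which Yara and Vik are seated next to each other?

Treat {Yara, Vik} as one unit (2 internal orders) and seat the resulting 7 units around the table: (6)! circular arrangements.
So 2 × (6)! = 2 × 720 = 1440.

1440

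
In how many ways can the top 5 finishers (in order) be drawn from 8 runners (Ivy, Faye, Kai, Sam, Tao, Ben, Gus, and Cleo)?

This is an ordered selection of 5 from 8: P(8,5).
That gives 8 × 7 × 6 × 5 × 4 = 6720.

6720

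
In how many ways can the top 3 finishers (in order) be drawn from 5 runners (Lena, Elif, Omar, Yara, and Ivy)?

This is an ordered selection of 3 from 5: P(5,3).
That gives 5 × 4 × 3 = 60.

60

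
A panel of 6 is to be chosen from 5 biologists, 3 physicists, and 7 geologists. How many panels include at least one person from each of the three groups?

Total 6-person selections from all 15: C(15,6) = 5005.
Selections missing a whole group: no biologists → C(10,6) = 210; no physicists → C(12,6) = 924; no geologists → C(8,6) = 28.
Add back selections omitting two groups (i.e. drawn from a single group): C(5,6) + C(3,6) + C(7,6) = 7.
By inclusion–exclusion: 5005 − 1162 + 7 = 3850.

3850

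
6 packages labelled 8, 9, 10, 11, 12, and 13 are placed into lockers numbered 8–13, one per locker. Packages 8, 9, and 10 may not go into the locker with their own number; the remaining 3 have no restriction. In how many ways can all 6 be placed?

Let Aᵢ (for i ∈ {8, 9, 10}) be the placements that put package i in its forbidden locker. Any j of these fix j positions, leaving (6−j)! ways to fill the rest, and there are C(3,j) ways to pick which j.
By inclusion–exclusion, the number of valid placements is Σ_{j=0}^{3} (−1)^j C(3,j)·(6−j)!.
Computing: 720 − 360 + 72 − 6 = 426.

426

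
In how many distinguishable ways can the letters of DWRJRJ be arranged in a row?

180

Letter multiplicities in DWRJRJ: D×1, J×2, R×2, W×1.
Dividing 6! = 720 by 2!·2! = 4 for the repeated letters gives 180.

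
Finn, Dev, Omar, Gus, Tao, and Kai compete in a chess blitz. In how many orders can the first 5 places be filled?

720

This is an ordered selection of 5 from 6: P(6,5).
That gives 6 × 5 × 4 × 3 × 2 = 720.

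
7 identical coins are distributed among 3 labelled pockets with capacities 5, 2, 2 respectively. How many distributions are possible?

Ignoring the caps, the number of non-negative solutions to x_1+…+x_3 = 7 is C(9,2) = 36.
Subtract solutions that violate a single cap (substitute x_i' = x_i − (cap_i+1)): x_1 ≥ 6 gives C(3,2) = 3; x_2 ≥ 3 gives C(6,2) = 15; x_3 ≥ 3 gives C(6,2) = 15. Together 33.
Add back pairs where two caps are both exceeded: 0 + 0 + 3 = 3.
By inclusion–exclusion the count is 36 − 33 + 3 = 6.

6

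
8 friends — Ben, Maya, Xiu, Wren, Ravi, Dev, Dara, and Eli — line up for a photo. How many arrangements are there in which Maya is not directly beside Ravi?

30240

There are 8! = 40320 arrangements in all. If Maya and Ravi are adjacent, merging them into one block gives 2·(7)! = 10080 arrangements.
So 40320 − 10080 = 30240 arrangements keep them apart.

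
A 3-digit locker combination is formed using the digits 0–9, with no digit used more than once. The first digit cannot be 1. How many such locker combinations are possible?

648

The first digit has 10−1 = 9 choices (anything except 1).
The remaining 2 digits are filled from the other 9 symbols without repetition: 9 × 8 = 72.
Total: 9 × 72 = 648.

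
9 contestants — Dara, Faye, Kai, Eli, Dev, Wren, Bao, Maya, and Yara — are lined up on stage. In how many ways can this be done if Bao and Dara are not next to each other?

There are 9! = 362880 arrangements in all. If Bao and Dara are adjacent, merging them into one block gives 2·(8)! = 80640 arrangements.
So 362880 − 80640 = 282240 arrangements keep them apart.

282240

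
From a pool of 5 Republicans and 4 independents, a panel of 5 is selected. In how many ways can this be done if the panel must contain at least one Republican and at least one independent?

With no constraint there are C(9,5) = 126 possible selections.
Subtract selections that omit an entire group: no Republicans → C(4,5) = 0; no independents → C(5,5) = 1.
Both groups omitted at once is impossible, so 126 − 1 = 125.

125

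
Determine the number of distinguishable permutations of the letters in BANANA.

60

Letter multiplicities in BANANA: A×3, B×1, N×2.
So there are 6! / (3!·2!) = 60 distinguishable arrangements.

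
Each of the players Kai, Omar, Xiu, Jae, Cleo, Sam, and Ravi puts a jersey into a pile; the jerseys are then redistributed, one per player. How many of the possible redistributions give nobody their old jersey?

1854

Count assignments avoiding every fixed point. For any j of the 7 players fixed to their old jersey, the other 7−j can be arranged in (7−j)! ways.
By inclusion–exclusion this is Σ_{j=0}^{7} (−1)^j C(7,j)·(7−j)!.
Computing: 5040 − 5040 + 2520 − 840 + 210 − 42 + 7 − 1 = 1854.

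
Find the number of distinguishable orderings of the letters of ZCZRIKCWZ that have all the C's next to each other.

6720

Treat the 2 copies of C as a single block. The multiset to arrange is then {CC, I, K, R, W, Z, Z, Z}, 8 items in all.
That gives (8)!/(3!) = 6720 arrangements.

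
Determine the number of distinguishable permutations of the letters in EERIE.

The 5 letters of EERIE have repeats: E appearing 3 times.
The number of distinct arrangements is 5!/(3!) = 120/6 = 20.

20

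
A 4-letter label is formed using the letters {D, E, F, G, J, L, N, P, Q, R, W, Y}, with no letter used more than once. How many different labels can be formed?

11880

This is a permutation of 4 out of 12: P(12,4) = 12!/8!.
That product is 12 × 11 × 10 × 9 = 11880.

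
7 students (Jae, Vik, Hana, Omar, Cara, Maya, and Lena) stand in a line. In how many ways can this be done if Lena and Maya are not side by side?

Of the 7! = 5040 arrangements, those with Lena and Maya adjacent number 2 × 6! = 1440 (treat the pair as a block with 2 internal orders).
So 5040 − 1440 = 3600 arrangements keep them apart.

3600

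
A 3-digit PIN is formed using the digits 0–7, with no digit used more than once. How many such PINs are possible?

With no repetition, fill the 3 digits in order: 8 choices, then 7, down to 6.
8 × 7 × 6 = 336.

336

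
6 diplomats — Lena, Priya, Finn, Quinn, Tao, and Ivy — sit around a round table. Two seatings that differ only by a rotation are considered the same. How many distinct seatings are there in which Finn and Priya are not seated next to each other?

72

All circular seatings of 6 people number (5)! = 120.
Seatings with Finn beside Priya: treat them as a block with 2 internal orders, giving 2 × (4)! = 48.
Subtracting, 120 − 48 = 72.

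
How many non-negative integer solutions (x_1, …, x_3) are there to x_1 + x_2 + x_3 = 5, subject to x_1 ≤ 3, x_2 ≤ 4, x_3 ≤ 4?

16

By stars and bars, unrestricted non-negative solutions to x_1+…+x_3 = 5 number C(5+2,2) = 21.
Subtract solutions that violate a single cap (substitute x_i' = x_i − (cap_i+1)): x_1 ≥ 4 gives C(3,2) = 3; x_2 ≥ 5 gives C(2,2) = 1; x_3 ≥ 5 gives C(2,2) = 1. Together 5.
No two caps can be exceeded simultaneously, so the pair terms are all 0.
By inclusion–exclusion the count is 21 − 5 + 0 = 16.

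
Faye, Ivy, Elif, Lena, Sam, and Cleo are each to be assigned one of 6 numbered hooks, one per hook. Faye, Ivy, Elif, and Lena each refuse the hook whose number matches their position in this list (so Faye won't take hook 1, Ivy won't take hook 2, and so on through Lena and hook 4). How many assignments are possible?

Let Aᵢ (for 1 ≤ i ≤ 4) be the placements that put person i in their forbidden hook. Any j of these fix j positions, leaving (6−j)! ways to fill the rest, and there are C(4,j) ways to pick which j.
By inclusion–exclusion, the number of valid placements is Σ_{j=0}^{4} (−1)^j C(4,j)·(6−j)!.
Computing: 720 − 480 + 144 − 24 + 2 = 362.

362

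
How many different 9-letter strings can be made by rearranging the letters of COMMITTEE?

45360

The 9 letters of COMMITTEE have repeats: E appearing twice, M appearing twice, and T appearing twice.
So there are 9! / (2!·2!·2!) = 45360 distinguishable arrangements.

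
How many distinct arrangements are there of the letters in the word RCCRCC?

The 6 letters of RCCRCC have repeats: C appearing 4 times and R appearing twice.
Dividing 6! = 720 by 4!·2! = 48 for the repeated letters gives 15.

15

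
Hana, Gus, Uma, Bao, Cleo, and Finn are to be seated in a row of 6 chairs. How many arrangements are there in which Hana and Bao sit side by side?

240

Place the 4 others and the Hana-Bao pair as 5 objects in a line; the pair has 2 internal arrangements.
That gives 2 × 5! = 2 × 120 = 240.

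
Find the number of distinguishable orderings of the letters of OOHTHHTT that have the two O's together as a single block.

Treat the 2 copies of O as a single block. The multiset to arrange is then {OO, H, H, H, T, T, T}, 7 items in all.
That gives (7)!/(3!·3!) = 140 arrangements.

140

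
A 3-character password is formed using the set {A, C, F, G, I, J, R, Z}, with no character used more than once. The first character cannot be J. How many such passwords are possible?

The first character has 8−1 = 7 choices (anything except J).
The remaining 2 characters are filled from the other 7 symbols without repetition: 7 × 6 = 42.
Total: 7 × 42 = 294.

294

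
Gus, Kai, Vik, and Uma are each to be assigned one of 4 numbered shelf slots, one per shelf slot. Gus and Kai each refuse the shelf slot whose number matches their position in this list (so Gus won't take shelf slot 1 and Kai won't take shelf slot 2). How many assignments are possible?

Let Aᵢ (for i ∈ {1, 2}) be the placements that put person i in their forbidden shelf slot. Any j of these fix j positions, leaving (4−j)! ways to fill the rest, and there are C(2,j) ways to pick which j.
By inclusion–exclusion, the number of valid placements is Σ_{j=0}^{2} (−1)^j C(2,j)·(4−j)!.
Computing: 24 − 12 + 2 = 14.

14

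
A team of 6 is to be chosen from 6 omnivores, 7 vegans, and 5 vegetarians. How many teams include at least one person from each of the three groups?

15470

Total 6-person selections from all 18: C(18,6) = 18564.
Selections missing a whole group: no omnivores → C(12,6) = 924; no vegans → C(11,6) = 462; no vegetarians → C(13,6) = 1716.
Add back selections omitting two groups (i.e. drawn from a single group): C(6,6) + C(7,6) + C(5,6) = 8.
By inclusion–exclusion: 18564 − 3102 + 8 = 15470.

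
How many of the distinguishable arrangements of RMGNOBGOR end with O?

With the last slot taken by O, it remains to arrange the other 8 letters (RMGNBGOR).
Those 8 letters have G appearing twice and R appearing twice, giving (8)!/(2!·2!) = 10080.

10080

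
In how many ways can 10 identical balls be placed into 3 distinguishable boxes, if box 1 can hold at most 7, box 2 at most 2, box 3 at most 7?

18

By stars and bars, unrestricted non-negative solutions to x_1+…+x_3 = 10 number C(10+2,2) = 66.
Subtract solutions that violate a single cap (substitute x_i' = x_i − (cap_i+1)): x_1 ≥ 8 gives C(4,2) = 6; x_2 ≥ 3 gives C(9,2) = 36; x_3 ≥ 8 gives C(4,2) = 6. Together 48.
No two caps can be exceeded simultaneously, so the pair terms are all 0.
By inclusion–exclusion the count is 66 − 48 + 0 = 18.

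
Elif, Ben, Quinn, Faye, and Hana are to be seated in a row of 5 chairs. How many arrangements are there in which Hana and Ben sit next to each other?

48

Treat {Hana, Ben} as a single unit. There are 4 units to order, and the pair itself can be ordered 2 ways.
So the count is 2·(4)! = 48.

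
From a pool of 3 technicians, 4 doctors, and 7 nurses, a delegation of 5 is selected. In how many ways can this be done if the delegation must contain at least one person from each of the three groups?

1288

Unrestricted: C(14,5) = 2002 ways to pick any 5 of the 14.
Subtract selections that omit an entire group: no technicians → C(11,5) = 462; no doctors → C(10,5) = 252; no nurses → C(7,5) = 21.
Add back selections omitting two groups (i.e. drawn from a single group): C(3,5) + C(4,5) + C(7,5) = 21.
By inclusion–exclusion: 2002 − 735 + 21 = 1288.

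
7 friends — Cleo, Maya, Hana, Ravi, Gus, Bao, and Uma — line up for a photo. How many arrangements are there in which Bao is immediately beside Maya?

Place the 5 others and the Bao-Maya pair as 6 objects in a line; the pair has 2 internal arrangements.
So the count is 2·(6)! = 1440.

1440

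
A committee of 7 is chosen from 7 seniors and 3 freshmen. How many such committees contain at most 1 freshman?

22

Split by how many freshmen are chosen (0 through 1).
Sum: C(3,0)·C(7,7) + C(3,1)·C(7,6) = 1 + 21 = 22.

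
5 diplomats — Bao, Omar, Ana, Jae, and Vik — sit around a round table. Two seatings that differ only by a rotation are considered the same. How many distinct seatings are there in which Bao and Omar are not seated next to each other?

All circular seatings of 5 people number (4)! = 24.
Those with Bao next to Omar: fuse the pair into one unit and seat 4 units around a circle — 2·(3)! = 12.
Subtracting, 24 − 12 = 12.

12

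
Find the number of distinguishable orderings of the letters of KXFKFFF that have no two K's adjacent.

Total arrangements of KXFKFFF: 7!/(4!·2!) = 105.
If the two K's are adjacent, glue them into one block, leaving 6 items to arrange: (6)!/(4!) = 30 ways.
Hence 105 − 30 = 75.

75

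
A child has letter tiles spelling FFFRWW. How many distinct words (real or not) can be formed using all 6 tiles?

FFFRWW has 6 letters with F appearing 3 times and W appearing twice.
So there are 6! / (3!·2!) = 60 distinguishable arrangements.

60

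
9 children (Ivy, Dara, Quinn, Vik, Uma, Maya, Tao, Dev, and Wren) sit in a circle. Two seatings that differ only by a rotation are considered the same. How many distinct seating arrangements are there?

Fix one person's seat to break rotational symmetry; the remaining 8 people can be arranged in (8)! = 40320 ways.

40320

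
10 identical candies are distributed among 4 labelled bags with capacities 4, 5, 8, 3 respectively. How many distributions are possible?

Without the upper bounds there are C(13,3) = 286 ways to split 10 among 4 bags.
Subtract solutions that violate a single cap (substitute x_i' = x_i − (cap_i+1)): x_1 ≥ 5 gives C(8,3) = 56; x_2 ≥ 6 gives C(7,3) = 35; x_3 ≥ 9 gives C(4,3) = 4; x_4 ≥ 4 gives C(9,3) = 84. Together 179.
Add back pairs where two caps are both exceeded: 0 + 0 + 4 + 0 + 1 + 0 = 5.
By inclusion–exclusion the count is 286 − 179 + 5 = 112.

112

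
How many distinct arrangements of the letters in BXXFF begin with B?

6

Fix B in the first position and arrange the remaining 4 letters.
Those 4 letters have F appearing twice and X appearing twice, giving (4)!/(2!·2!) = 6.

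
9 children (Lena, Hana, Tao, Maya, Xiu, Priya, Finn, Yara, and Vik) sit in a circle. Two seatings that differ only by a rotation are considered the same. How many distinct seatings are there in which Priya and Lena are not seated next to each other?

30240

All circular seatings of 9 people number (8)! = 40320.
Those with Priya next to Lena: fuse the pair into one unit and seat 8 units around a circle — 2·(7)! = 10080.
Subtracting, 40320 − 10080 = 30240.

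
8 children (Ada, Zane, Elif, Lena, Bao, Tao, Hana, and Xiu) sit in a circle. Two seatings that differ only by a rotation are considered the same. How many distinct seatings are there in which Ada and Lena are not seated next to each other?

Without the restriction there are (7)! = 5040 seatings.
Seatings with Ada beside Lena: treat them as a block with 2 internal orders, giving 2 × (6)! = 1440.
Subtracting, 5040 − 1440 = 3600.

3600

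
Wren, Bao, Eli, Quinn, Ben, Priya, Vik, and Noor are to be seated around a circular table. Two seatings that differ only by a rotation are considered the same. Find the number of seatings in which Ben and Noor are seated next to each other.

Treat {Ben, Noor} as one unit (2 internal orders) and seat the resulting 7 units around the table: (6)! circular arrangements.
So 2 × (6)! = 2 × 720 = 1440.

1440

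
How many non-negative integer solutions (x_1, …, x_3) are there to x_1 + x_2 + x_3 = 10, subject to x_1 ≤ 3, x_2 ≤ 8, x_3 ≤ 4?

17

Ignoring the caps, the number of non-negative solutions to x_1+…+x_3 = 10 is C(12,2) = 66.
Subtract solutions that violate a single cap (substitute x_i' = x_i − (cap_i+1)): x_1 ≥ 4 gives C(8,2) = 28; x_2 ≥ 9 gives C(3,2) = 3; x_3 ≥ 5 gives C(7,2) = 21. Together 52.
Add back pairs where two caps are both exceeded: 0 + 3 + 0 = 3.
By inclusion–exclusion the count is 66 − 52 + 3 = 17.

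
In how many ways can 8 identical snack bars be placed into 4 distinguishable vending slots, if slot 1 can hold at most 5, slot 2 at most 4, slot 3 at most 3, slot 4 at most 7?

By stars and bars, unrestricted non-negative solutions to x_1+…+x_4 = 8 number C(8+3,3) = 165.
Subtract solutions that violate a single cap (substitute x_i' = x_i − (cap_i+1)): x_1 ≥ 6 gives C(5,3) = 10; x_2 ≥ 5 gives C(6,3) = 20; x_3 ≥ 4 gives C(7,3) = 35; x_4 ≥ 8 gives C(3,3) = 1. Together 66.
No two caps can be exceeded simultaneously, so the pair terms are all 0.
By inclusion–exclusion the count is 165 − 66 + 0 = 99.

99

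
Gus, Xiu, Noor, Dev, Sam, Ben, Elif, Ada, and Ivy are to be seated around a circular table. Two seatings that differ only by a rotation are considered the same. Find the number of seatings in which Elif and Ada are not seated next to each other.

All circular seatings of 9 people number (8)! = 40320.
Those with Elif next to Ada: fuse the pair into one unit and seat 8 units around a circle — 2·(7)! = 10080.
Subtracting, 40320 − 10080 = 30240.

30240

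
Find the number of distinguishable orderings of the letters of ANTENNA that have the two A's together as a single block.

Treat the 2 copies of A as a single block. The multiset to arrange is then {AA, E, N, N, N, T}, 6 items in all.
That gives (6)!/(3!) = 120 arrangements.

120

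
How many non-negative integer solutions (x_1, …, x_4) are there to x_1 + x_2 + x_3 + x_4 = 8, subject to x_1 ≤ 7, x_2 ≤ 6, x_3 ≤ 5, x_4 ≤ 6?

146

Ignoring the caps, the number of non-negative solutions to x_1+…+x_4 = 8 is C(11,3) = 165.
Subtract solutions that violate a single cap (substitute x_i' = x_i − (cap_i+1)): x_1 ≥ 8 gives C(3,3) = 1; x_2 ≥ 7 gives C(4,3) = 4; x_3 ≥ 6 gives C(5,3) = 10; x_4 ≥ 7 gives C(4,3) = 4. Together 19.
No two caps can be exceeded simultaneously, so the pair terms are all 0.
By inclusion–exclusion the count is 165 − 19 + 0 = 146.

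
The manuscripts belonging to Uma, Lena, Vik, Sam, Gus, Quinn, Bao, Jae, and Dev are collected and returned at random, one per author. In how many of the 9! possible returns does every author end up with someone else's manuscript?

133496

Count assignments avoiding every fixed point. For any j of the 9 authors fixed to their own manuscript, the other 9−j can be arranged in (9−j)! ways.
By inclusion–exclusion this is Σ_{j=0}^{9} (−1)^j C(9,j)·(9−j)!.
Computing: 362880 − 362880 + 181440 − 60480 + 15120 − 3024 + 504 − 72 + 9 − 1 = 133496.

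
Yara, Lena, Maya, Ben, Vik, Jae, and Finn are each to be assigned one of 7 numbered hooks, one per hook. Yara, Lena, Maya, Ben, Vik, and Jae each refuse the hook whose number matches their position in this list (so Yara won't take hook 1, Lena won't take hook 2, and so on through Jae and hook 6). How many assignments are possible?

2119

Let Aᵢ (for 1 ≤ i ≤ 6) be the placements that put person i in their forbidden hook. Any j of these fix j positions, leaving (7−j)! ways to fill the rest, and there are C(6,j) ways to pick which j.
By inclusion–exclusion, the number of valid placements is Σ_{j=0}^{6} (−1)^j C(6,j)·(7−j)!.
Computing: 5040 − 4320 + 1800 − 480 + 90 − 12 + 1 = 2119.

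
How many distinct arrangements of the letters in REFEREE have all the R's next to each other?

30

Treat the 2 copies of R as a single block. The multiset to arrange is then {RR, E, E, E, E, F}, 6 items in all.
That gives (6)!/(4!) = 30 arrangements.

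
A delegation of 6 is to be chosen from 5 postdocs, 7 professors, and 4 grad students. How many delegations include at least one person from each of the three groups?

With no constraint there are C(16,6) = 8008 possible selections.
Subtract selections that omit an entire group: no postdocs → C(11,6) = 462; no professors → C(9,6) = 84; no grad students → C(12,6) = 924.
Add back selections omitting two groups (i.e. drawn from a single group): C(5,6) + C(7,6) + C(4,6) = 7.
By inclusion–exclusion: 8008 − 1470 + 7 = 6545.

6545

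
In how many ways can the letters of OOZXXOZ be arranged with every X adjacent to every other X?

60

Treat the 2 copies of X as a single block. The multiset to arrange is then {XX, O, O, O, Z, Z}, 6 items in all.
That gives (6)!/(3!·2!) = 60 arrangements.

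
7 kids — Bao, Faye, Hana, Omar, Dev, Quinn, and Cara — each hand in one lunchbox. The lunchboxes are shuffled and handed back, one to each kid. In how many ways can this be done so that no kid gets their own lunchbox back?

Let Aᵢ be the assignments in which kid i gets their own lunchbox. We want the size of the complement of A₁∪…∪A_7.
By inclusion–exclusion this is Σ_{j=0}^{7} (−1)^j C(7,j)·(7−j)!.
Computing: 5040 − 5040 + 2520 − 840 + 210 − 42 + 7 − 1 = 1854.

1854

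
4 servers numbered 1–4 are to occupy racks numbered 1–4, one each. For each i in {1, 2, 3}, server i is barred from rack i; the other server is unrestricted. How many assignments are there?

Let Aᵢ (for i ∈ {1, 2, 3}) be the placements that put server i in its forbidden rack. Any j of these fix j positions, leaving (4−j)! ways to fill the rest, and there are C(3,j) ways to pick which j.
By inclusion–exclusion, the number of valid placements is Σ_{j=0}^{3} (−1)^j C(3,j)·(4−j)!.
Computing: 24 − 18 + 6 − 1 = 11.

11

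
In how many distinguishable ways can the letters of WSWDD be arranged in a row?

Letter multiplicities in WSWDD: D×2, S×1, W×2.
The number of distinct arrangements is 5!/(2!·2!) = 120/4 = 30.

30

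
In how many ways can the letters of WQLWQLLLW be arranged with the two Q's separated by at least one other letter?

980

Total arrangements of WQLWQLLLW: 9!/(4!·3!·2!) = 1260.
If the two Q's are adjacent, glue them into one block, leaving 8 items to arrange: (8)!/(4!·3!) = 280 ways.
Subtracting, 1260 − 280 = 980 arrangements keep the Q's apart.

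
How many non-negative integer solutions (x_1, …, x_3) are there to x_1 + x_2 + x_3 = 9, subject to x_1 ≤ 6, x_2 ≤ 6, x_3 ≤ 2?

Without the upper bounds there are C(11,2) = 55 ways to split 9 among 3 variables.
Subtract solutions that violate a single cap (substitute x_i' = x_i − (cap_i+1)): x_1 ≥ 7 gives C(4,2) = 6; x_2 ≥ 7 gives C(4,2) = 6; x_3 ≥ 3 gives C(8,2) = 28. Together 40.
No two caps can be exceeded simultaneously, so the pair terms are all 0.
By inclusion–exclusion the count is 55 − 40 + 0 = 15.

15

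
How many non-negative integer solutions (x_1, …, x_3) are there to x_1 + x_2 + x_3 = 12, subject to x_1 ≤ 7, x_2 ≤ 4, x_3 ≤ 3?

Without the upper bounds there are C(14,2) = 91 ways to split 12 among 3 variables.
Subtract solutions that violate a single cap (substitute x_i' = x_i − (cap_i+1)): x_1 ≥ 8 gives C(6,2) = 15; x_2 ≥ 5 gives C(9,2) = 36; x_3 ≥ 4 gives C(10,2) = 45. Together 96.
Add back pairs where two caps are both exceeded: 0 + 1 + 10 = 11.
By inclusion–exclusion the count is 91 − 96 + 11 = 6.

6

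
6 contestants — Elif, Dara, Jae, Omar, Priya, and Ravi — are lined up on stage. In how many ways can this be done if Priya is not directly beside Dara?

Of the 6! = 720 arrangements, those with Priya and Dara adjacent number 2 × 5! = 240 (treat the pair as a block with 2 internal orders).
So 720 − 240 = 480 arrangements keep them apart.

480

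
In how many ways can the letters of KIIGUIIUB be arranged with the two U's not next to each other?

There are 9!/(4!·2!) = 7560 arrangements of KIIGUIIUB in total.
If the two U's are adjacent, glue them into one block, leaving 8 items to arrange: (8)!/(4!) = 1680 ways.
Subtracting, 7560 − 1680 = 5880 arrangements keep the U's apart.

5880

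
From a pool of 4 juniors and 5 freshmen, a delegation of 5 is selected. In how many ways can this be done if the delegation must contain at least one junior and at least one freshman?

With no constraint there are C(9,5) = 126 possible selections.
Selections missing a whole group: no juniors → C(5,5) = 1; no freshmen → C(4,5) = 0.
Both groups omitted at once is impossible, so 126 − 1 = 125.

125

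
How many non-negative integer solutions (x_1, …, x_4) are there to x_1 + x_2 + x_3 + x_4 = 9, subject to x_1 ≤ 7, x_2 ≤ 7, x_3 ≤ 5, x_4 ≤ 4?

157

Without the upper bounds there are C(12,3) = 220 ways to split 9 among 4 variables.
Subtract solutions that violate a single cap (substitute x_i' = x_i − (cap_i+1)): x_1 ≥ 8 gives C(4,3) = 4; x_2 ≥ 8 gives C(4,3) = 4; x_3 ≥ 6 gives C(6,3) = 20; x_4 ≥ 5 gives C(7,3) = 35. Together 63.
No two caps can be exceeded simultaneously, so the pair terms are all 0.
By inclusion–exclusion the count is 220 − 63 + 0 = 157.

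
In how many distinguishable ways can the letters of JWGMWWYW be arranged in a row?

JWGMWWYW has 8 letters with W appearing 4 times.
The number of distinct arrangements is 8!/(4!) = 40320/24 = 1680.

1680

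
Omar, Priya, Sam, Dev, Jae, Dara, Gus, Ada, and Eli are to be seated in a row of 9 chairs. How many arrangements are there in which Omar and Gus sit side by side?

80640

Glue Omar and Gus into one block (2 internal orders), leaving 8 units to arrange in a row.
So the count is 2·(8)! = 80640.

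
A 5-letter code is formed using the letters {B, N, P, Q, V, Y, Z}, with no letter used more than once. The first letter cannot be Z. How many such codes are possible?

2160

The first letter has 7−1 = 6 choices (anything except Z).
The remaining 4 letters are filled from the other 6 symbols without repetition: 6 × 5 × 4 × 3 = 360.
Total: 6 × 360 = 2160.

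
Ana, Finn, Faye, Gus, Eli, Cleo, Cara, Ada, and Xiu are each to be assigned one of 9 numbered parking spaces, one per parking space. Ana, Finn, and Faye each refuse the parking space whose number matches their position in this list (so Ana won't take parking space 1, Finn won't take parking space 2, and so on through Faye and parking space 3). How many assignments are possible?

256320

Let Aᵢ (for i ∈ {1, 2, 3}) be the placements that put person i in their forbidden parking space. Any j of these fix j positions, leaving (9−j)! ways to fill the rest, and there are C(3,j) ways to pick which j.
By inclusion–exclusion, the number of valid placements is Σ_{j=0}^{3} (−1)^j C(3,j)·(9−j)!.
Computing: 362880 − 120960 + 15120 − 720 = 256320.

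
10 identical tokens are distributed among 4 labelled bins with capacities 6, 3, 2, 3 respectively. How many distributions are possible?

29

Ignoring the caps, the number of non-negative solutions to x_1+…+x_4 = 10 is C(13,3) = 286.
Subtract solutions that violate a single cap (substitute x_i' = x_i − (cap_i+1)): x_1 ≥ 7 gives C(6,3) = 20; x_2 ≥ 4 gives C(9,3) = 84; x_3 ≥ 3 gives C(10,3) = 120; x_4 ≥ 4 gives C(9,3) = 84. Together 308.
Add back pairs where two caps are both exceeded: 0 + 1 + 0 + 20 + 10 + 20 = 51.
By inclusion–exclusion the count is 286 − 308 + 51 = 29.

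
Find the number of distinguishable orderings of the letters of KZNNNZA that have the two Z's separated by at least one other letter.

There are 7!/(3!·2!) = 420 arrangements of KZNNNZA in total.
Arrangements with the Z's together: treat ZZ as one letter, giving (6)!/(3!) = 120.
Hence 420 − 120 = 300.

300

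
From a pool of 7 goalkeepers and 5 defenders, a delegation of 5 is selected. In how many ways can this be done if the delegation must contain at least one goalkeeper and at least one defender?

770

Unrestricted: C(12,5) = 792 ways to pick any 5 of the 12.
Selections missing a whole group: no goalkeepers → C(5,5) = 1; no defenders → C(7,5) = 21.
Both groups omitted at once is impossible, so 792 − 22 = 770.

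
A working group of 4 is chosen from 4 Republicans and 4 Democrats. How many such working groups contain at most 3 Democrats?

Split by how many Democrats are chosen (0 through 3).
Sum: C(4,0)·C(4,4) + C(4,1)·C(4,3) + C(4,2)·C(4,2) + C(4,3)·C(4,1) = 1 + 16 + 36 + 16 = 69.

69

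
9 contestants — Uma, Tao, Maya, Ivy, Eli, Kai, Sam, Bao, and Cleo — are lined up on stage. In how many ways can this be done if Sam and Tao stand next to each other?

80640

Treat {Sam, Tao} as a single unit. There are 8 units to order, and the pair itself can be ordered 2 ways.
So the count is 2·(8)! = 80640.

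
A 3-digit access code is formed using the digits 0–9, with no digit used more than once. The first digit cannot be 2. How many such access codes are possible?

648

The first digit has 10−1 = 9 choices (anything except 2).
The remaining 2 digits are filled from the other 9 symbols without repetition: 9 × 8 = 72.
Total: 9 × 72 = 648.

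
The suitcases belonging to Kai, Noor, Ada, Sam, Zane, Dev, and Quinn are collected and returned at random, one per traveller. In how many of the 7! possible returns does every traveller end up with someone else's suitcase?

Count assignments avoiding every fixed point. For any j of the 7 travellers fixed to their own suitcase, the other 7−j can be arranged in (7−j)! ways.
By inclusion–exclusion this is Σ_{j=0}^{7} (−1)^j C(7,j)·(7−j)!.
Computing: 5040 − 5040 + 2520 − 840 + 210 − 42 + 7 − 1 = 1854.

1854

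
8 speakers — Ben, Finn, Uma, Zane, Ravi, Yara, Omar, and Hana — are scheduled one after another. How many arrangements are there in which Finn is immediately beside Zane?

10080

Treat {Finn, Zane} as a single unit. There are 7 units to order, and the pair itself can be ordered 2 ways.
So the count is 2·(7)! = 10080.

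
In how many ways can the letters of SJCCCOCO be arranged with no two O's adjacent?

There are 8!/(4!·2!) = 840 arrangements of SJCCCOCO in total.
Arrangements with the O's together: treat OO as one letter, giving (7)!/(4!) = 210.
Subtracting, 840 − 210 = 630 arrangements keep the O's apart.

630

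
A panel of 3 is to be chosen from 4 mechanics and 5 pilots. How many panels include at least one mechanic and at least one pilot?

With no constraint there are C(9,3) = 84 possible selections.
Subtract selections that omit an entire group: no mechanics → C(5,3) = 10; no pilots → C(4,3) = 4.
Both groups omitted at once is impossible, so 84 − 14 = 70.

70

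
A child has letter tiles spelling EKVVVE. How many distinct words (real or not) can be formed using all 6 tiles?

60

Letter multiplicities in EKVVVE: E×2, K×1, V×3.
Dividing 6! = 720 by 3!·2! = 12 for the repeated letters gives 60.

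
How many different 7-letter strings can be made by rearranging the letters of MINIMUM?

420

The 7 letters of MINIMUM have repeats: I appearing twice and M appearing 3 times.
So there are 7! / (3!·2!) = 420 distinguishable arrangements.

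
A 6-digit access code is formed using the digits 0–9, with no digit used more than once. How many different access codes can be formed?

With no repetition, fill the 6 digits in order: 10 choices, then 9, down to 5.
10 × 9 × 8 × 7 × 6 × 5 = 151200.

151200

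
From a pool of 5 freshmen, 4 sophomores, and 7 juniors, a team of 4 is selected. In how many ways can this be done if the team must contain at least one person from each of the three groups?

910

Total 4-person selections from all 16: C(16,4) = 1820.
Subtract selections that omit an entire group: no freshmen → C(11,4) = 330; no sophomores → C(12,4) = 495; no juniors → C(9,4) = 126.
Add back selections omitting two groups (i.e. drawn from a single group): C(5,4) + C(4,4) + C(7,4) = 41.
By inclusion–exclusion: 1820 − 951 + 41 = 910.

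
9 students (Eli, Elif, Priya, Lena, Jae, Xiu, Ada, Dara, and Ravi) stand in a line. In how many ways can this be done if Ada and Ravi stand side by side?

Treat {Ada, Ravi} as a single unit. There are 8 units to order, and the pair itself can be ordered 2 ways.
So the count is 2·(8)! = 80640.

80640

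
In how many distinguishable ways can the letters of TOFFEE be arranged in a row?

180

TOFFEE has 6 letters with E appearing twice and F appearing twice.
The number of distinct arrangements is 6!/(2!·2!) = 720/4 = 180.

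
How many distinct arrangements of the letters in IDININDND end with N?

560

With the last slot taken by N, it remains to arrange the other 8 letters (IDIINDND).
Those 8 letters have D appearing 3 times, I appearing 3 times, and N appearing twice, giving (8)!/(3!·3!·2!) = 560.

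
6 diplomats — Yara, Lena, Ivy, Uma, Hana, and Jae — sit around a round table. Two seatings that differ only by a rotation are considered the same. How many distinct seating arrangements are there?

120

Fix one person's seat to break rotational symmetry; the remaining 5 people can be arranged in (5)! = 120 ways.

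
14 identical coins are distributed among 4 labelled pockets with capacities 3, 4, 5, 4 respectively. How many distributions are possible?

By stars and bars, unrestricted non-negative solutions to x_1+…+x_4 = 14 number C(14+3,3) = 680.
Subtract solutions that violate a single cap (substitute x_i' = x_i − (cap_i+1)): x_1 ≥ 4 gives C(13,3) = 286; x_2 ≥ 5 gives C(12,3) = 220; x_3 ≥ 6 gives C(11,3) = 165; x_4 ≥ 5 gives C(12,3) = 220. Together 891.
Add back pairs where two caps are both exceeded: 56 + 35 + 56 + 20 + 35 + 20 = 222.
Subtract triples: 0 + 1 + 0 + 0 = 1.
By inclusion–exclusion the count is 680 − 891 + 222 − 1 = 10.

10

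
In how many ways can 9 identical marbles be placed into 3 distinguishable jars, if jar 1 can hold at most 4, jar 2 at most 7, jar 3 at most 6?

Without the upper bounds there are C(11,2) = 55 ways to split 9 among 3 jars.
Subtract solutions that violate a single cap (substitute x_i' = x_i − (cap_i+1)): x_1 ≥ 5 gives C(6,2) = 15; x_2 ≥ 8 gives C(3,2) = 3; x_3 ≥ 7 gives C(4,2) = 6. Together 24.
No two caps can be exceeded simultaneously, so the pair terms are all 0.
By inclusion–exclusion the count is 55 − 24 + 0 = 31.

31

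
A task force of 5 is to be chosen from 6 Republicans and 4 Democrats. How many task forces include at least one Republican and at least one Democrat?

With no constraint there are C(10,5) = 252 possible selections.
Subtract selections that omit an entire group: no Republicans → C(4,5) = 0; no Democrats → C(6,5) = 6.
Both groups omitted at once is impossible, so 252 − 6 = 246.

246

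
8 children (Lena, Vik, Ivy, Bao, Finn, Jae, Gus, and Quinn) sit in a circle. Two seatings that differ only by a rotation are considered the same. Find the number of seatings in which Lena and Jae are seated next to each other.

1440

Treat {Lena, Jae} as one unit (2 internal orders) and seat the resulting 7 units around the table: (6)! circular arrangements.
So 2 × (6)! = 2 × 720 = 1440.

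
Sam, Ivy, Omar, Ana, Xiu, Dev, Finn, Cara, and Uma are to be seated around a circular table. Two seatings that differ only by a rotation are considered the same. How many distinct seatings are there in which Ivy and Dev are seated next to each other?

Glue Ivy and Dev into a block (2 internal orders). Seating 8 units around a circle gives (7)! arrangements.
So 2 × (7)! = 2 × 5040 = 10080.

10080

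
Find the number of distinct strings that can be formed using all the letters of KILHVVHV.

Letter multiplicities in KILHVVHV: H×2, I×1, K×1, L×1, V×3.
The number of distinct arrangements is 8!/(3!·2!) = 40320/12 = 3360.

3360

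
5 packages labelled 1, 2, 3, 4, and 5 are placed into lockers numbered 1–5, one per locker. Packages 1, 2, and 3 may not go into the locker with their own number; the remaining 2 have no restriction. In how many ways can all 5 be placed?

Let Aᵢ (for i ∈ {1, 2, 3}) be the placements that put package i in its forbidden locker. Any j of these fix j positions, leaving (5−j)! ways to fill the rest, and there are C(3,j) ways to pick which j.
By inclusion–exclusion, the number of valid placements is Σ_{j=0}^{3} (−1)^j C(3,j)·(5−j)!.
Computing: 120 − 72 + 18 − 2 = 64.

64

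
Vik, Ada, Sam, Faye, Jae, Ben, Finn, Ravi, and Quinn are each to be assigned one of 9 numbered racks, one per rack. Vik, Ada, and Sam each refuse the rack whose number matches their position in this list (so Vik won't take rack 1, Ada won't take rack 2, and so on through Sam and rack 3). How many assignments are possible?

Let Aᵢ (for i ∈ {1, 2, 3}) be the placements that put person i in their forbidden rack. Any j of these fix j positions, leaving (9−j)! ways to fill the rest, and there are C(3,j) ways to pick which j.
By inclusion–exclusion, the number of valid placements is Σ_{j=0}^{3} (−1)^j C(3,j)·(9−j)!.
Computing: 362880 − 120960 + 15120 − 720 = 256320.

256320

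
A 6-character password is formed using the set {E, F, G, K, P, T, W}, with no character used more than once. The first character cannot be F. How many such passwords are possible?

4320

The first character has 7−1 = 6 choices (anything except F).
The remaining 5 characters are filled from the other 6 symbols without repetition: 6 × 5 × 4 × 3 × 2 = 720.
Total: 6 × 720 = 4320.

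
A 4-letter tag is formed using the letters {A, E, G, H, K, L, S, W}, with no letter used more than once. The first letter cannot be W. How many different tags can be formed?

1470

The first letter has 8−1 = 7 choices (anything except W).
The remaining 3 letters are filled from the other 7 symbols without repetition: 7 × 6 × 5 = 210.
Total: 7 × 210 = 1470.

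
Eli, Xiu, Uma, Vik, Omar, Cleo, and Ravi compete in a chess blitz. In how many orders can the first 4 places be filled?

840

There are 7 choices for 1st place, 6 for 2nd, and so on down to 4 for position 4.
That gives 7 × 6 × 5 × 4 = 840.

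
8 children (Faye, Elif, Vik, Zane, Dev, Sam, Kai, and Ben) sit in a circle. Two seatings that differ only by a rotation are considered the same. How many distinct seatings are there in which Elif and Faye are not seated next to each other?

Without the restriction there are (7)! = 5040 seatings.
Seatings with Elif beside Faye: treat them as a block with 2 internal orders, giving 2 × (6)! = 1440.
Subtracting, 5040 − 1440 = 3600.

3600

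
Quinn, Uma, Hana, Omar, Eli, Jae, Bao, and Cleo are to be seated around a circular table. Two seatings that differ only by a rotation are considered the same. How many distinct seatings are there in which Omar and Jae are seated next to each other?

1440

Glue Omar and Jae into a block (2 internal orders). Seating 7 units around a circle gives (6)! arrangements.
So 2 × (6)! = 2 × 720 = 1440.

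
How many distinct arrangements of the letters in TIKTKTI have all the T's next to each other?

30

Treat the 3 copies of T as a single block. The multiset to arrange is then {TTT, I, I, K, K}, 5 items in all.
That gives (5)!/(2!·2!) = 30 arrangements.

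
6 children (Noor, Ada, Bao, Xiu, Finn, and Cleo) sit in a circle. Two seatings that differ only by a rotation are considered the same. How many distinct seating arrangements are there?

120

Around a circle, 6 distinct people have 6!/6 = (5)! = 120 rotationally distinct seatings.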